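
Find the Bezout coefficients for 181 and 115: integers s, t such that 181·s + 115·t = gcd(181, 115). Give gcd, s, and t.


Euclidean algorithm on (181, 115) — divide until remainder is 0:
  181 = 1 · 115 + 66
  115 = 1 · 66 + 49
  66 = 1 · 49 + 17
  49 = 2 · 17 + 15
  17 = 1 · 15 + 2
  15 = 7 · 2 + 1
  2 = 2 · 1 + 0
gcd(181, 115) = 1.
Track Bezout coefficients alongside the remainders: start with r₀ = 181 = a·1 + b·0 (s = 1, t = 0) and r₁ = 115 = a·0 + b·1 (s = 0, t = 1); each new remainder r_{k+1} = r_{k-1} − q_k·r_k inherits s_{k+1} = s_{k-1} − q_k·s_k, t_{k+1} = t_{k-1} − q_k·t_k, so r_k = a·s_k + b·t_k at every step:
  q = 1: r = 66, s = 1 − 1·0 = 1, t = 0 − 1·1 = -1  (check: 181·1 + 115·(-1) = 66)
  q = 1: r = 49, s = 0 − 1·1 = -1, t = 1 − 1·(-1) = 2  (check: 181·(-1) + 115·2 = 49)
  q = 1: r = 17, s = 1 − 1·(-1) = 2, t = -1 − 1·2 = -3  (check: 181·2 + 115·(-3) = 17)
  q = 2: r = 15, s = -1 − 2·2 = -5, t = 2 − 2·(-3) = 8  (check: 181·(-5) + 115·8 = 15)
  q = 1: r = 2, s = 2 − 1·(-5) = 7, t = -3 − 1·8 = -11  (check: 181·7 + 115·(-11) = 2)
  q = 7: r = 1, s = -5 − 7·7 = -54, t = 8 − 7·(-11) = 85  (check: 181·(-54) + 115·85 = 1)
The row with r = 1 (the gcd) gives the Bezout coefficients s = -54, t = 85.
Result: 181 · (-54) + 115 · (85) = 1.

gcd(181, 115) = 1; s = -54, t = 85 (check: 181·(-54) + 115·85 = 1).


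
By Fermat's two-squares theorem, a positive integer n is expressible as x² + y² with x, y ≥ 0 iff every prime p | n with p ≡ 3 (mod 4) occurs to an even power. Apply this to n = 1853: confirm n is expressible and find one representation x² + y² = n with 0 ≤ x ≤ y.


Step 1: Factor n = 1853 = 17 · 109.
Step 2: Check the mod-4 condition on each prime factor: 17 ≡ 1 (mod 4), exponent 1; 109 ≡ 1 (mod 4), exponent 1.
All primes ≡ 3 (mod 4) appear to even exponent (or don't appear), so by the two-squares theorem n IS expressible as a sum of two squares.
Step 3: Build a representation. Here n = 17 · 109 is a product of primes ≡ 1 (mod 4). Each prime p ≡ 1 (mod 4) is itself a sum of two squares; find a² by testing p − a² for a perfect square:
  17: 17 − 1² = 16 = 4² ⇒ 17 = 1² + 4².
  109: 109 − 1² = 108, 109 − 2² = 105, 109 − 3² = 100 = 10² ⇒ 109 = 3² + 10².
  Combine using the Brahmagupta–Fibonacci identity (a² + b²)(c² + d²) = (ac − bd)² + (ad + bc)² = (ac + bd)² + (ad − bc)²:
  17 · 109 = 1853: from (1² + 4²)(3² + 10²), take (1·3 − 4·10, 1·10 + 4·3) = (3 − 40, 10 + 12) = (-37, 22); dropping signs (only squares matter) gives (37, 22); check 37² + 22² = 1369 + 484 = 1853 ✓.
Step 4: Order so x ≤ y and verify: 22² + 37² = 484 + 1369 = 1853 = n. ✓

n = 1853 = 22² + 37² (one valid representation with x ≤ y).


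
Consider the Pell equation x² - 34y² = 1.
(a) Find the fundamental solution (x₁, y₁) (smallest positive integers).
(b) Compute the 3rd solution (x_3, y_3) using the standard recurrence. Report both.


Step 1: Find the fundamental solution (x₁, y₁) of x² - 34y² = 1.
  Expand √34 as a continued fraction. a₀ = ⌊√34⌋ = 5; iterate m_{k+1} = d_k·a_k − m_k, d_{k+1} = (34 − m_{k+1}²)/d_k, a_{k+1} = ⌊(a₀ + m_{k+1})/d_{k+1}⌋ (starting m₀ = 0, d₀ = 1), with convergents p_k = a_k·p_{k-1} + p_{k-2}, q_k = a_k·q_{k-1} + q_{k-2} (p₋₁ = 1, q₋₁ = 0):
  k = 0: a₀ = 5; p₀/q₀ = 5/1; p₀² − 34·q₀² = 25 − 34 = -9.
  k = 1: m = 5, d = 9, a = ⌊(5 + 5)/9⌋ = 1; p/q = (1·5 + 1)/(1·1 + 0) = 6/1; p² − 34·q² = 36 − 34 = 2.
  k = 2: m = 4, d = 2, a = ⌊(5 + 4)/2⌋ = 4; p/q = (4·6 + 5)/(4·1 + 1) = 29/5; p² − 34·q² = 841 − 850 = -9.
  k = 3: m = 4, d = 9, a = ⌊(5 + 4)/9⌋ = 1; p/q = (1·29 + 6)/(1·5 + 1) = 35/6; p² − 34·q² = 1225 − 1224 = 1.
  The first convergent with p² − 34·q² = 1 gives the fundamental solution (x₁, y₁) = (35, 6).
Step 2: Apply the recurrence (x_{n+1}, y_{n+1}) = (x₁x_n + 34y₁y_n, x₁y_n + y₁x_n) repeatedly.
  From (x_1, y_1) = (35, 6): x_2 = 35·35 + 34·6·6 = 2449; y_2 = 35·6 + 6·35 = 420.
  From (x_2, y_2) = (2449, 420): x_3 = 35·2449 + 34·6·420 = 171395; y_3 = 35·420 + 6·2449 = 29394.
Step 3: Verify x_3² - 34·y_3² = 29376246025 - 29376246024 = 1 (should be 1). ✓

(x_1, y_1) = (35, 6); (x_3, y_3) = (171395, 29394).


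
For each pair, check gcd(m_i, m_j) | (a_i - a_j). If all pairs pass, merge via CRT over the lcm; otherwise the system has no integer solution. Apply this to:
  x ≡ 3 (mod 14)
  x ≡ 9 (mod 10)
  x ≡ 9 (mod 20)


Moduli 14, 10, 20 are not pairwise coprime, so CRT works modulo lcm(m_i) when all pairwise compatibility conditions hold.
Pairwise compatibility: gcd(m_i, m_j) must divide a_i - a_j for every pair.
Merge one congruence at a time:
  Start: x ≡ 3 (mod 14).
  Combine with x ≡ 9 (mod 10): gcd(14, 10) = 2; 9 - 3 = 6, which IS divisible by 2, so compatible.
    Write x = 3 + 14·t and substitute into x ≡ 9 (mod 10): 14·t ≡ 9 − 3 = 6 (mod 10).
    Divide the congruence (and modulus) by g = 2: 7·t ≡ 3 (mod 5).
    Reduce coefficients mod 5: 2·t ≡ 3 (mod 5).
    The inverse of 2 mod 5 is 3 (since 2·3 = 6 = 1·5 + 1), so t ≡ 3·3 = 9 ≡ 4 (mod 5).
    Then x = 3 + 14·4 = 59, valid modulo lcm(14, 10) = 70: x ≡ 59 (mod 70).
  Combine with x ≡ 9 (mod 20): gcd(70, 20) = 10; 9 - 59 = -50, which IS divisible by 10, so compatible.
    Write x = 59 + 70·t and substitute into x ≡ 9 (mod 20): 70·t ≡ 9 − 59 = -50 (mod 20).
    Divide the congruence (and modulus) by g = 10: 7·t ≡ -5 (mod 2).
    Reduce coefficients mod 2: 1·t ≡ 1 (mod 2).
    So t ≡ 1 (mod 2).
    Then x = 59 + 70·1 = 129, valid modulo lcm(70, 20) = 140: x ≡ 129 (mod 140).
Verify: 129 mod 14 = 3, 129 mod 10 = 9, 129 mod 20 = 9.

x ≡ 129 (mod 140).


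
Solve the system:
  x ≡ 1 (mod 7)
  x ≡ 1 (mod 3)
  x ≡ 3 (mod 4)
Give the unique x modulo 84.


Moduli 7, 3, 4 are pairwise coprime; by CRT there is a unique solution modulo M = 7 · 3 · 4 = 84.
Solve pairwise, accumulating the modulus:
  Start with x ≡ 1 (mod 7).
  Combine with x ≡ 1 (mod 3): since gcd(7, 3) = 1, we get a unique residue mod 21.
    Write x = 1 + 7·t and substitute into x ≡ 1 (mod 3): 7·t ≡ 1 − 1 = 0 (mod 3).
    Reduce coefficients mod 3: 1·t ≡ 0 (mod 3).
    So t ≡ 0 (mod 3).
    Then x = 1 + 7·0 = 1, valid modulo lcm(7, 3) = 21: x ≡ 1 (mod 21).
  Combine with x ≡ 3 (mod 4): since gcd(21, 4) = 1, we get a unique residue mod 84.
    Write x = 1 + 21·t and substitute into x ≡ 3 (mod 4): 21·t ≡ 3 − 1 = 2 (mod 4).
    Reduce coefficients mod 4: 1·t ≡ 2 (mod 4).
    So t ≡ 2 (mod 4).
    Then x = 1 + 21·2 = 43, valid modulo lcm(21, 4) = 84: x ≡ 43 (mod 84).
Verify: 43 mod 7 = 1 ✓, 43 mod 3 = 1 ✓, 43 mod 4 = 3 ✓.

x ≡ 43 (mod 84).


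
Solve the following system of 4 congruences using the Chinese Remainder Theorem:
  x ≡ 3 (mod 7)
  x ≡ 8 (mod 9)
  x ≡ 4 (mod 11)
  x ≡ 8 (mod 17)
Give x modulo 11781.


Product of moduli M = 7 · 9 · 11 · 17 = 11781.
Merge one congruence at a time:
  Start: x ≡ 3 (mod 7).
  Combine with x ≡ 8 (mod 9); new modulus lcm = 63.
    Write x = 3 + 7·t and substitute into x ≡ 8 (mod 9): 7·t ≡ 8 − 3 = 5 (mod 9).
    The inverse of 7 mod 9 is 4 (since 7·4 = 28 = 3·9 + 1), so t ≡ 4·5 = 20 ≡ 2 (mod 9).
    Then x = 3 + 7·2 = 17, valid modulo lcm(7, 9) = 63: x ≡ 17 (mod 63).
  Combine with x ≡ 4 (mod 11); new modulus lcm = 693.
    Write x = 17 + 63·t and substitute into x ≡ 4 (mod 11): 63·t ≡ 4 − 17 = -13 (mod 11).
    Reduce coefficients mod 11: 8·t ≡ 9 (mod 11).
    The inverse of 8 mod 11 is 7 (since 8·7 = 56 = 5·11 + 1), so t ≡ 7·9 = 63 ≡ 8 (mod 11).
    Then x = 17 + 63·8 = 521, valid modulo lcm(63, 11) = 693: x ≡ 521 (mod 693).
  Combine with x ≡ 8 (mod 17); new modulus lcm = 11781.
    Write x = 521 + 693·t and substitute into x ≡ 8 (mod 17): 693·t ≡ 8 − 521 = -513 (mod 17).
    Reduce coefficients mod 17: 13·t ≡ 14 (mod 17).
    The inverse of 13 mod 17 is 4 (since 13·4 = 52 = 3·17 + 1), so t ≡ 4·14 = 56 ≡ 5 (mod 17).
    Then x = 521 + 693·5 = 3986, valid modulo lcm(693, 17) = 11781: x ≡ 3986 (mod 11781).
Verify against each original: 3986 mod 7 = 3, 3986 mod 9 = 8, 3986 mod 11 = 4, 3986 mod 17 = 8.

x ≡ 3986 (mod 11781).


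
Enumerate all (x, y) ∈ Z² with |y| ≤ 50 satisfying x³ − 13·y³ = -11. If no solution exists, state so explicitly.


The equation is x³ - 13y³ = -11. For fixed y, x³ = 13·y³ − 11, so a solution requires the RHS to be a perfect cube.
Strategy: iterate y from -50 to 50, compute RHS = 13·y³ − 11, and check whether it is a (positive or negative) perfect cube.
Check small values of y:
  y = 0: RHS = -11 is not a perfect cube.
  y = 1: RHS = 2 is not a perfect cube.
  y = -1: RHS = -24 is not a perfect cube.
  y = 2: RHS = 93 is not a perfect cube.
  y = -2: RHS = -115 is not a perfect cube.
  y = 3: RHS = 340 is not a perfect cube.
  y = -3: RHS = -362 is not a perfect cube.
Continuing the search up to |y| = 50 finds no solutions either.
No (x, y) in the scanned range satisfies the equation.

No integer solutions with |y| ≤ 50.


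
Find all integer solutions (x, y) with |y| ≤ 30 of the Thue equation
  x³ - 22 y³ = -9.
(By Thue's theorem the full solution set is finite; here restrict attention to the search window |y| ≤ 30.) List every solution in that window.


The equation is x³ - 22y³ = -9. For fixed y, x³ = 22·y³ − 9, so a solution requires the RHS to be a perfect cube.
Strategy: iterate y from -30 to 30, compute RHS = 22·y³ − 9, and check whether it is a (positive or negative) perfect cube.
Check small values of y:
  y = 0: RHS = -9 is not a perfect cube.
  y = 1: RHS = 13 is not a perfect cube.
  y = -1: RHS = -31 is not a perfect cube.
  y = 2: RHS = 167 is not a perfect cube.
  y = -2: RHS = -185 is not a perfect cube.
  y = 3: RHS = 585 is not a perfect cube.
  y = -3: RHS = -603 is not a perfect cube.
Continuing the search up to |y| = 30 finds no solutions either.
No (x, y) in the scanned range satisfies the equation.

No integer solutions with |y| ≤ 30.


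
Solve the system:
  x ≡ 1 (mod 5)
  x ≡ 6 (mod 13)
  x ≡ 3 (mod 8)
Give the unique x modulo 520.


Moduli 5, 13, 8 are pairwise coprime; by CRT there is a unique solution modulo M = 5 · 13 · 8 = 520.
Solve pairwise, accumulating the modulus:
  Start with x ≡ 1 (mod 5).
  Combine with x ≡ 6 (mod 13): since gcd(5, 13) = 1, we get a unique residue mod 65.
    Write x = 1 + 5·t and substitute into x ≡ 6 (mod 13): 5·t ≡ 6 − 1 = 5 (mod 13).
    The inverse of 5 mod 13 is 8 (since 5·8 = 40 = 3·13 + 1), so t ≡ 8·5 = 40 ≡ 1 (mod 13).
    Then x = 1 + 5·1 = 6, valid modulo lcm(5, 13) = 65: x ≡ 6 (mod 65).
  Combine with x ≡ 3 (mod 8): since gcd(65, 8) = 1, we get a unique residue mod 520.
    Write x = 6 + 65·t and substitute into x ≡ 3 (mod 8): 65·t ≡ 3 − 6 = -3 (mod 8).
    Reduce coefficients mod 8: 1·t ≡ 5 (mod 8).
    So t ≡ 5 (mod 8).
    Then x = 6 + 65·5 = 331, valid modulo lcm(65, 8) = 520: x ≡ 331 (mod 520).
Verify: 331 mod 5 = 1 ✓, 331 mod 13 = 6 ✓, 331 mod 8 = 3 ✓.

x ≡ 331 (mod 520).


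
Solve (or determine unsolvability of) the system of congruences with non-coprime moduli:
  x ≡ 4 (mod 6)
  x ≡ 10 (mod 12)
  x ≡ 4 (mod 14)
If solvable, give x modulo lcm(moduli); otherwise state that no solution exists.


Moduli 6, 12, 14 are not pairwise coprime, so CRT works modulo lcm(m_i) when all pairwise compatibility conditions hold.
Pairwise compatibility: gcd(m_i, m_j) must divide a_i - a_j for every pair.
Merge one congruence at a time:
  Start: x ≡ 4 (mod 6).
  Combine with x ≡ 10 (mod 12): gcd(6, 12) = 6; 10 - 4 = 6, which IS divisible by 6, so compatible.
    Write x = 4 + 6·t and substitute into x ≡ 10 (mod 12): 6·t ≡ 10 − 4 = 6 (mod 12).
    Divide the congruence (and modulus) by g = 6: 1·t ≡ 1 (mod 2).
    So t ≡ 1 (mod 2).
    Then x = 4 + 6·1 = 10, valid modulo lcm(6, 12) = 12: x ≡ 10 (mod 12).
  Combine with x ≡ 4 (mod 14): gcd(12, 14) = 2; 4 - 10 = -6, which IS divisible by 2, so compatible.
    Write x = 10 + 12·t and substitute into x ≡ 4 (mod 14): 12·t ≡ 4 − 10 = -6 (mod 14).
    Divide the congruence (and modulus) by g = 2: 6·t ≡ -3 (mod 7).
    Reduce coefficients mod 7: 6·t ≡ 4 (mod 7).
    The inverse of 6 mod 7 is 6 (since 6·6 = 36 = 5·7 + 1), so t ≡ 6·4 = 24 ≡ 3 (mod 7).
    Then x = 10 + 12·3 = 46, valid modulo lcm(12, 14) = 84: x ≡ 46 (mod 84).
Verify: 46 mod 6 = 4, 46 mod 12 = 10, 46 mod 14 = 4.

x ≡ 46 (mod 84).


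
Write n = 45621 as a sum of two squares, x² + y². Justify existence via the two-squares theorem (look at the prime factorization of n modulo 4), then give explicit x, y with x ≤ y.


Step 1: Factor n = 45621 = 3^2 · 37 · 137.
Step 2: Check the mod-4 condition on each prime factor: 3 ≡ 3 (mod 4), exponent 2 (must be even); 37 ≡ 1 (mod 4), exponent 1; 137 ≡ 1 (mod 4), exponent 1.
All primes ≡ 3 (mod 4) appear to even exponent (or don't appear), so by the two-squares theorem n IS expressible as a sum of two squares.
Step 3: Build a representation. Group n = k² · m with k = 3 and m = 37 · 137 = 5069 (a product of primes ≡ 1 (mod 4)); a representation of m scales to one of n via (k·x)² + (k·y)² = k²(x² + y²). Each prime p ≡ 1 (mod 4) is itself a sum of two squares; find a² by testing p − a² for a perfect square:
  37: 37 − 1² = 36 = 6² ⇒ 37 = 1² + 6².
  137: 137 − 1² = 136, 137 − 2² = 133, 137 − 3² = 128, 137 − 4² = 121 = 11² ⇒ 137 = 4² + 11².
  Combine using the Brahmagupta–Fibonacci identity (a² + b²)(c² + d²) = (ac − bd)² + (ad + bc)² = (ac + bd)² + (ad − bc)²:
  37 · 137 = 5069: from (1² + 6²)(4² + 11²), take (1·4 − 6·11, 1·11 + 6·4) = (4 − 66, 11 + 24) = (-62, 35); dropping signs (only squares matter) gives (62, 35); check 62² + 35² = 3844 + 1225 = 5069 ✓.
  Scale by k = 3: (3·62, 3·35) = (186, 105).
Step 4: Order so x ≤ y and verify: 105² + 186² = 11025 + 34596 = 45621 = n. ✓

n = 45621 = 105² + 186² (one valid representation with x ≤ y).


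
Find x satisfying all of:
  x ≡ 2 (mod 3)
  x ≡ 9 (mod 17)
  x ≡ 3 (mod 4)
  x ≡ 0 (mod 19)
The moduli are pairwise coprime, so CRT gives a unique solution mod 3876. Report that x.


Product of moduli M = 3 · 17 · 4 · 19 = 3876.
Merge one congruence at a time:
  Start: x ≡ 2 (mod 3).
  Combine with x ≡ 9 (mod 17); new modulus lcm = 51.
    Write x = 2 + 3·t and substitute into x ≡ 9 (mod 17): 3·t ≡ 9 − 2 = 7 (mod 17).
    The inverse of 3 mod 17 is 6 (since 3·6 = 18 = 1·17 + 1), so t ≡ 6·7 = 42 ≡ 8 (mod 17).
    Then x = 2 + 3·8 = 26, valid modulo lcm(3, 17) = 51: x ≡ 26 (mod 51).
  Combine with x ≡ 3 (mod 4); new modulus lcm = 204.
    Write x = 26 + 51·t and substitute into x ≡ 3 (mod 4): 51·t ≡ 3 − 26 = -23 (mod 4).
    Reduce coefficients mod 4: 3·t ≡ 1 (mod 4).
    The inverse of 3 mod 4 is 3 (since 3·3 = 9 = 2·4 + 1), so t ≡ 3·1 = 3 ≡ 3 (mod 4).
    Then x = 26 + 51·3 = 179, valid modulo lcm(51, 4) = 204: x ≡ 179 (mod 204).
  Combine with x ≡ 0 (mod 19); new modulus lcm = 3876.
    Write x = 179 + 204·t and substitute into x ≡ 0 (mod 19): 204·t ≡ 0 − 179 = -179 (mod 19).
    Reduce coefficients mod 19: 14·t ≡ 11 (mod 19).
    The inverse of 14 mod 19 is 15 (since 14·15 = 210 = 11·19 + 1), so t ≡ 15·11 = 165 ≡ 13 (mod 19).
    Then x = 179 + 204·13 = 2831, valid modulo lcm(204, 19) = 3876: x ≡ 2831 (mod 3876).
Verify against each original: 2831 mod 3 = 2, 2831 mod 17 = 9, 2831 mod 4 = 3, 2831 mod 19 = 0.

x ≡ 2831 (mod 3876).


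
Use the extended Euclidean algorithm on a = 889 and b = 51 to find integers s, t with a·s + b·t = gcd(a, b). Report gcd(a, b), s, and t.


Euclidean algorithm on (889, 51) — divide until remainder is 0:
  889 = 17 · 51 + 22
  51 = 2 · 22 + 7
  22 = 3 · 7 + 1
  7 = 7 · 1 + 0
gcd(889, 51) = 1.
Track Bezout coefficients alongside the remainders: start with r₀ = 889 = a·1 + b·0 (s = 1, t = 0) and r₁ = 51 = a·0 + b·1 (s = 0, t = 1); each new remainder r_{k+1} = r_{k-1} − q_k·r_k inherits s_{k+1} = s_{k-1} − q_k·s_k, t_{k+1} = t_{k-1} − q_k·t_k, so r_k = a·s_k + b·t_k at every step:
  q = 17: r = 22, s = 1 − 17·0 = 1, t = 0 − 17·1 = -17  (check: 889·1 + 51·(-17) = 22)
  q = 2: r = 7, s = 0 − 2·1 = -2, t = 1 − 2·(-17) = 35  (check: 889·(-2) + 51·35 = 7)
  q = 3: r = 1, s = 1 − 3·(-2) = 7, t = -17 − 3·35 = -122  (check: 889·7 + 51·(-122) = 1)
The row with r = 1 (the gcd) gives the Bezout coefficients s = 7, t = -122.
Result: 889 · (7) + 51 · (-122) = 1.

gcd(889, 51) = 1; s = 7, t = -122 (check: 889·7 + 51·(-122) = 1).


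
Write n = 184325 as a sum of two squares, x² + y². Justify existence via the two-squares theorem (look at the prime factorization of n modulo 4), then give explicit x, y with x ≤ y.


Step 1: Factor n = 184325 = 5^2 · 73 · 101.
Step 2: Check the mod-4 condition on each prime factor: 5 ≡ 1 (mod 4), exponent 2; 73 ≡ 1 (mod 4), exponent 1; 101 ≡ 1 (mod 4), exponent 1.
All primes ≡ 3 (mod 4) appear to even exponent (or don't appear), so by the two-squares theorem n IS expressible as a sum of two squares.
Step 3: Build a representation. Group n = k² · m with k = 5 and m = 73 · 101 = 7373 (a product of primes ≡ 1 (mod 4)); a representation of m scales to one of n via (k·x)² + (k·y)² = k²(x² + y²). Each prime p ≡ 1 (mod 4) is itself a sum of two squares; find a² by testing p − a² for a perfect square:
  73: 73 − 1² = 72, 73 − 2² = 69, 73 − 3² = 64 = 8² ⇒ 73 = 3² + 8².
  101: 101 − 1² = 100 = 10² ⇒ 101 = 1² + 10².
  Combine using the Brahmagupta–Fibonacci identity (a² + b²)(c² + d²) = (ac − bd)² + (ad + bc)² = (ac + bd)² + (ad − bc)²:
  73 · 101 = 7373: from (3² + 8²)(1² + 10²), take (3·1 − 8·10, 3·10 + 8·1) = (3 − 80, 30 + 8) = (-77, 38); dropping signs (only squares matter) gives (77, 38); check 77² + 38² = 5929 + 1444 = 7373 ✓.
  Scale by k = 5: (5·77, 5·38) = (385, 190).
Step 4: Order so x ≤ y and verify: 190² + 385² = 36100 + 148225 = 184325 = n. ✓

n = 184325 = 190² + 385² (one valid representation with x ≤ y).


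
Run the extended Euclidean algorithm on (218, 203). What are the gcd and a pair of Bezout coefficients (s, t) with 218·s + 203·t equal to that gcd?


Euclidean algorithm on (218, 203) — divide until remainder is 0:
  218 = 1 · 203 + 15
  203 = 13 · 15 + 8
  15 = 1 · 8 + 7
  8 = 1 · 7 + 1
  7 = 7 · 1 + 0
gcd(218, 203) = 1.
Track Bezout coefficients alongside the remainders: start with r₀ = 218 = a·1 + b·0 (s = 1, t = 0) and r₁ = 203 = a·0 + b·1 (s = 0, t = 1); each new remainder r_{k+1} = r_{k-1} − q_k·r_k inherits s_{k+1} = s_{k-1} − q_k·s_k, t_{k+1} = t_{k-1} − q_k·t_k, so r_k = a·s_k + b·t_k at every step:
  q = 1: r = 15, s = 1 − 1·0 = 1, t = 0 − 1·1 = -1  (check: 218·1 + 203·(-1) = 15)
  q = 13: r = 8, s = 0 − 13·1 = -13, t = 1 − 13·(-1) = 14  (check: 218·(-13) + 203·14 = 8)
  q = 1: r = 7, s = 1 − 1·(-13) = 14, t = -1 − 1·14 = -15  (check: 218·14 + 203·(-15) = 7)
  q = 1: r = 1, s = -13 − 1·14 = -27, t = 14 − 1·(-15) = 29  (check: 218·(-27) + 203·29 = 1)
The row with r = 1 (the gcd) gives the Bezout coefficients s = -27, t = 29.
Result: 218 · (-27) + 203 · (29) = 1.

gcd(218, 203) = 1; s = -27, t = 29 (check: 218·(-27) + 203·29 = 1).


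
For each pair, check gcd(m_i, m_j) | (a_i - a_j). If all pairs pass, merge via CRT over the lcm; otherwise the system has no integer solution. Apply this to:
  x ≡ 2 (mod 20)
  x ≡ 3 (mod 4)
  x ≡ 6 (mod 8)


Moduli 20, 4, 8 are not pairwise coprime, so CRT works modulo lcm(m_i) when all pairwise compatibility conditions hold.
Pairwise compatibility: gcd(m_i, m_j) must divide a_i - a_j for every pair.
Merge one congruence at a time:
  Start: x ≡ 2 (mod 20).
  Combine with x ≡ 3 (mod 4): gcd(20, 4) = 4, and 3 - 2 = 1 is NOT divisible by 4.
    ⇒ system is inconsistent (no integer solution).

No solution (the system is inconsistent).


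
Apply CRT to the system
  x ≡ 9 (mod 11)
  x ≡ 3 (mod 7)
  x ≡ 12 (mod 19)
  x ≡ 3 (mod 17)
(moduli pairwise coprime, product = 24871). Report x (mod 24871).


Product of moduli M = 11 · 7 · 19 · 17 = 24871.
Merge one congruence at a time:
  Start: x ≡ 9 (mod 11).
  Combine with x ≡ 3 (mod 7); new modulus lcm = 77.
    Write x = 9 + 11·t and substitute into x ≡ 3 (mod 7): 11·t ≡ 3 − 9 = -6 (mod 7).
    Reduce coefficients mod 7: 4·t ≡ 1 (mod 7).
    The inverse of 4 mod 7 is 2 (since 4·2 = 8 = 1·7 + 1), so t ≡ 2·1 = 2 ≡ 2 (mod 7).
    Then x = 9 + 11·2 = 31, valid modulo lcm(11, 7) = 77: x ≡ 31 (mod 77).
  Combine with x ≡ 12 (mod 19); new modulus lcm = 1463.
    Write x = 31 + 77·t and substitute into x ≡ 12 (mod 19): 77·t ≡ 12 − 31 = -19 (mod 19).
    Reduce coefficients mod 19: 1·t ≡ 0 (mod 19).
    So t ≡ 0 (mod 19).
    Then x = 31 + 77·0 = 31, valid modulo lcm(77, 19) = 1463: x ≡ 31 (mod 1463).
  Combine with x ≡ 3 (mod 17); new modulus lcm = 24871.
    Write x = 31 + 1463·t and substitute into x ≡ 3 (mod 17): 1463·t ≡ 3 − 31 = -28 (mod 17).
    Reduce coefficients mod 17: 1·t ≡ 6 (mod 17).
    So t ≡ 6 (mod 17).
    Then x = 31 + 1463·6 = 8809, valid modulo lcm(1463, 17) = 24871: x ≡ 8809 (mod 24871).
Verify against each original: 8809 mod 11 = 9, 8809 mod 7 = 3, 8809 mod 19 = 12, 8809 mod 17 = 3.

x ≡ 8809 (mod 24871).


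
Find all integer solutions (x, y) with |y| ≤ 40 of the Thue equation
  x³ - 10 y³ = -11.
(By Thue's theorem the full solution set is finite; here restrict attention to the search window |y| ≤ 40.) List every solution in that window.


The equation is x³ - 10y³ = -11. For fixed y, x³ = 10·y³ − 11, so a solution requires the RHS to be a perfect cube.
Strategy: iterate y from -40 to 40, compute RHS = 10·y³ − 11, and check whether it is a (positive or negative) perfect cube.
Check small values of y:
  y = 0: RHS = -11 is not a perfect cube.
  y = 1: RHS = -1 = (-1)³ ⇒ x = -1 works.
  y = -1: RHS = -21 is not a perfect cube.
  y = 2: RHS = 69 is not a perfect cube.
  y = -2: RHS = -91 is not a perfect cube.
  y = 3: RHS = 259 is not a perfect cube.
  y = -3: RHS = -281 is not a perfect cube.
Continuing the search up to |y| = 40 finds no further solutions beyond those listed.
Collected solutions: (-1, 1).

Solutions (with |y| ≤ 40): (-1, 1).


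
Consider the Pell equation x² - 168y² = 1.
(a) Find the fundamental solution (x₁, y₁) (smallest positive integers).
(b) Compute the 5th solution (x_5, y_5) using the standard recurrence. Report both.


Step 1: Find the fundamental solution (x₁, y₁) of x² - 168y² = 1.
  Expand √168 as a continued fraction. a₀ = ⌊√168⌋ = 12; iterate m_{k+1} = d_k·a_k − m_k, d_{k+1} = (168 − m_{k+1}²)/d_k, a_{k+1} = ⌊(a₀ + m_{k+1})/d_{k+1}⌋ (starting m₀ = 0, d₀ = 1), with convergents p_k = a_k·p_{k-1} + p_{k-2}, q_k = a_k·q_{k-1} + q_{k-2} (p₋₁ = 1, q₋₁ = 0):
  k = 0: a₀ = 12; p₀/q₀ = 12/1; p₀² − 168·q₀² = 144 − 168 = -24.
  k = 1: m = 12, d = 24, a = ⌊(12 + 12)/24⌋ = 1; p/q = (1·12 + 1)/(1·1 + 0) = 13/1; p² − 168·q² = 169 − 168 = 1.
  The first convergent with p² − 168·q² = 1 gives the fundamental solution (x₁, y₁) = (13, 1).
Step 2: Apply the recurrence (x_{n+1}, y_{n+1}) = (x₁x_n + 168y₁y_n, x₁y_n + y₁x_n) repeatedly.
  From (x_1, y_1) = (13, 1): x_2 = 13·13 + 168·1·1 = 337; y_2 = 13·1 + 1·13 = 26.
  From (x_2, y_2) = (337, 26): x_3 = 13·337 + 168·1·26 = 8749; y_3 = 13·26 + 1·337 = 675.
  From (x_3, y_3) = (8749, 675): x_4 = 13·8749 + 168·1·675 = 227137; y_4 = 13·675 + 1·8749 = 17524.
  From (x_4, y_4) = (227137, 17524): x_5 = 13·227137 + 168·1·17524 = 5896813; y_5 = 13·17524 + 1·227137 = 454949.
Step 3: Verify x_5² - 168·y_5² = 34772403556969 - 34772403556968 = 1 (should be 1). ✓

(x_1, y_1) = (13, 1); (x_5, y_5) = (5896813, 454949).


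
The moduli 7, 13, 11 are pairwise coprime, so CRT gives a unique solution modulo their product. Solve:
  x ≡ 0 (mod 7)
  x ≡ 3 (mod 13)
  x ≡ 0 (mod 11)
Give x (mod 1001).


Moduli 7, 13, 11 are pairwise coprime; by CRT there is a unique solution modulo M = 7 · 13 · 11 = 1001.
Solve pairwise, accumulating the modulus:
  Start with x ≡ 0 (mod 7).
  Combine with x ≡ 3 (mod 13): since gcd(7, 13) = 1, we get a unique residue mod 91.
    Write x = 0 + 7·t and substitute into x ≡ 3 (mod 13): 7·t ≡ 3 − 0 = 3 (mod 13).
    The inverse of 7 mod 13 is 2 (since 7·2 = 14 = 1·13 + 1), so t ≡ 2·3 = 6 ≡ 6 (mod 13).
    Then x = 0 + 7·6 = 42, valid modulo lcm(7, 13) = 91: x ≡ 42 (mod 91).
  Combine with x ≡ 0 (mod 11): since gcd(91, 11) = 1, we get a unique residue mod 1001.
    Write x = 42 + 91·t and substitute into x ≡ 0 (mod 11): 91·t ≡ 0 − 42 = -42 (mod 11).
    Reduce coefficients mod 11: 3·t ≡ 2 (mod 11).
    The inverse of 3 mod 11 is 4 (since 3·4 = 12 = 1·11 + 1), so t ≡ 4·2 = 8 ≡ 8 (mod 11).
    Then x = 42 + 91·8 = 770, valid modulo lcm(91, 11) = 1001: x ≡ 770 (mod 1001).
Verify: 770 mod 7 = 0 ✓, 770 mod 13 = 3 ✓, 770 mod 11 = 0 ✓.

x ≡ 770 (mod 1001).


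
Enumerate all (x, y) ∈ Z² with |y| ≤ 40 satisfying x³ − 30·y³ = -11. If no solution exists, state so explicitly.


The equation is x³ - 30y³ = -11. For fixed y, x³ = 30·y³ − 11, so a solution requires the RHS to be a perfect cube.
Strategy: iterate y from -40 to 40, compute RHS = 30·y³ − 11, and check whether it is a (positive or negative) perfect cube.
Check small values of y:
  y = 0: RHS = -11 is not a perfect cube.
  y = 1: RHS = 19 is not a perfect cube.
  y = -1: RHS = -41 is not a perfect cube.
  y = 2: RHS = 229 is not a perfect cube.
  y = -2: RHS = -251 is not a perfect cube.
  y = 3: RHS = 799 is not a perfect cube.
  y = -3: RHS = -821 is not a perfect cube.
Continuing the search up to |y| = 40 finds no solutions either.
No (x, y) in the scanned range satisfies the equation.

No integer solutions with |y| ≤ 40.


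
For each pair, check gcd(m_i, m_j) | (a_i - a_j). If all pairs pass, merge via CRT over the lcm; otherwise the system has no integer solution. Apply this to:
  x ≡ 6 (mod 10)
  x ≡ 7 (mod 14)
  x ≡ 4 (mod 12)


Moduli 10, 14, 12 are not pairwise coprime, so CRT works modulo lcm(m_i) when all pairwise compatibility conditions hold.
Pairwise compatibility: gcd(m_i, m_j) must divide a_i - a_j for every pair.
Merge one congruence at a time:
  Start: x ≡ 6 (mod 10).
  Combine with x ≡ 7 (mod 14): gcd(10, 14) = 2, and 7 - 6 = 1 is NOT divisible by 2.
    ⇒ system is inconsistent (no integer solution).

No solution (the system is inconsistent).


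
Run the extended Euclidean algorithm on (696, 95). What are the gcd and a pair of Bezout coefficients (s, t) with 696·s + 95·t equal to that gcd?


Euclidean algorithm on (696, 95) — divide until remainder is 0:
  696 = 7 · 95 + 31
  95 = 3 · 31 + 2
  31 = 15 · 2 + 1
  2 = 2 · 1 + 0
gcd(696, 95) = 1.
Track Bezout coefficients alongside the remainders: start with r₀ = 696 = a·1 + b·0 (s = 1, t = 0) and r₁ = 95 = a·0 + b·1 (s = 0, t = 1); each new remainder r_{k+1} = r_{k-1} − q_k·r_k inherits s_{k+1} = s_{k-1} − q_k·s_k, t_{k+1} = t_{k-1} − q_k·t_k, so r_k = a·s_k + b·t_k at every step:
  q = 7: r = 31, s = 1 − 7·0 = 1, t = 0 − 7·1 = -7  (check: 696·1 + 95·(-7) = 31)
  q = 3: r = 2, s = 0 − 3·1 = -3, t = 1 − 3·(-7) = 22  (check: 696·(-3) + 95·22 = 2)
  q = 15: r = 1, s = 1 − 15·(-3) = 46, t = -7 − 15·22 = -337  (check: 696·46 + 95·(-337) = 1)
The row with r = 1 (the gcd) gives the Bezout coefficients s = 46, t = -337.
Result: 696 · (46) + 95 · (-337) = 1.

gcd(696, 95) = 1; s = 46, t = -337 (check: 696·46 + 95·(-337) = 1).


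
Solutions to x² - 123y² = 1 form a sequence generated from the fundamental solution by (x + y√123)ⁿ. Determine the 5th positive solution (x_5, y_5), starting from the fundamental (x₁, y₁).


Step 1: Find the fundamental solution (x₁, y₁) of x² - 123y² = 1.
  Expand √123 as a continued fraction. a₀ = ⌊√123⌋ = 11; iterate m_{k+1} = d_k·a_k − m_k, d_{k+1} = (123 − m_{k+1}²)/d_k, a_{k+1} = ⌊(a₀ + m_{k+1})/d_{k+1}⌋ (starting m₀ = 0, d₀ = 1), with convergents p_k = a_k·p_{k-1} + p_{k-2}, q_k = a_k·q_{k-1} + q_{k-2} (p₋₁ = 1, q₋₁ = 0):
  k = 0: a₀ = 11; p₀/q₀ = 11/1; p₀² − 123·q₀² = 121 − 123 = -2.
  k = 1: m = 11, d = 2, a = ⌊(11 + 11)/2⌋ = 11; p/q = (11·11 + 1)/(11·1 + 0) = 122/11; p² − 123·q² = 14884 − 14883 = 1.
  The first convergent with p² − 123·q² = 1 gives the fundamental solution (x₁, y₁) = (122, 11).
Step 2: Apply the recurrence (x_{n+1}, y_{n+1}) = (x₁x_n + 123y₁y_n, x₁y_n + y₁x_n) repeatedly.
  From (x_1, y_1) = (122, 11): x_2 = 122·122 + 123·11·11 = 29767; y_2 = 122·11 + 11·122 = 2684.
  From (x_2, y_2) = (29767, 2684): x_3 = 122·29767 + 123·11·2684 = 7263026; y_3 = 122·2684 + 11·29767 = 654885.
  From (x_3, y_3) = (7263026, 654885): x_4 = 122·7263026 + 123·11·654885 = 1772148577; y_4 = 122·654885 + 11·7263026 = 159789256.
  From (x_4, y_4) = (1772148577, 159789256): x_5 = 122·1772148577 + 123·11·159789256 = 432396989762; y_5 = 122·159789256 + 11·1772148577 = 38987923579.
Step 3: Verify x_5² - 123·y_5² = 186967156755239132816644 - 186967156755239132816643 = 1 (should be 1). ✓

(x_1, y_1) = (122, 11); (x_5, y_5) = (432396989762, 38987923579).


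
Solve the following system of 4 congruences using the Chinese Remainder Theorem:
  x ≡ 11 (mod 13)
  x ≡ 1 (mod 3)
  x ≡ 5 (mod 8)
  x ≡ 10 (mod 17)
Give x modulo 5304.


Product of moduli M = 13 · 3 · 8 · 17 = 5304.
Merge one congruence at a time:
  Start: x ≡ 11 (mod 13).
  Combine with x ≡ 1 (mod 3); new modulus lcm = 39.
    Write x = 11 + 13·t and substitute into x ≡ 1 (mod 3): 13·t ≡ 1 − 11 = -10 (mod 3).
    Reduce coefficients mod 3: 1·t ≡ 2 (mod 3).
    So t ≡ 2 (mod 3).
    Then x = 11 + 13·2 = 37, valid modulo lcm(13, 3) = 39: x ≡ 37 (mod 39).
  Combine with x ≡ 5 (mod 8); new modulus lcm = 312.
    Write x = 37 + 39·t and substitute into x ≡ 5 (mod 8): 39·t ≡ 5 − 37 = -32 (mod 8).
    Reduce coefficients mod 8: 7·t ≡ 0 (mod 8).
    The inverse of 7 mod 8 is 7 (since 7·7 = 49 = 6·8 + 1), so t ≡ 7·0 = 0 ≡ 0 (mod 8).
    Then x = 37 + 39·0 = 37, valid modulo lcm(39, 8) = 312: x ≡ 37 (mod 312).
  Combine with x ≡ 10 (mod 17); new modulus lcm = 5304.
    Write x = 37 + 312·t and substitute into x ≡ 10 (mod 17): 312·t ≡ 10 − 37 = -27 (mod 17).
    Reduce coefficients mod 17: 6·t ≡ 7 (mod 17).
    The inverse of 6 mod 17 is 3 (since 6·3 = 18 = 1·17 + 1), so t ≡ 3·7 = 21 ≡ 4 (mod 17).
    Then x = 37 + 312·4 = 1285, valid modulo lcm(312, 17) = 5304: x ≡ 1285 (mod 5304).
Verify against each original: 1285 mod 13 = 11, 1285 mod 3 = 1, 1285 mod 8 = 5, 1285 mod 17 = 10.

x ≡ 1285 (mod 5304).


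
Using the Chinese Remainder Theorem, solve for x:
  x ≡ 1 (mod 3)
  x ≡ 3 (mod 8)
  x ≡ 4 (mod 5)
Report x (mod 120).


Moduli 3, 8, 5 are pairwise coprime; by CRT there is a unique solution modulo M = 3 · 8 · 5 = 120.
Solve pairwise, accumulating the modulus:
  Start with x ≡ 1 (mod 3).
  Combine with x ≡ 3 (mod 8): since gcd(3, 8) = 1, we get a unique residue mod 24.
    Write x = 1 + 3·t and substitute into x ≡ 3 (mod 8): 3·t ≡ 3 − 1 = 2 (mod 8).
    The inverse of 3 mod 8 is 3 (since 3·3 = 9 = 1·8 + 1), so t ≡ 3·2 = 6 ≡ 6 (mod 8).
    Then x = 1 + 3·6 = 19, valid modulo lcm(3, 8) = 24: x ≡ 19 (mod 24).
  Combine with x ≡ 4 (mod 5): since gcd(24, 5) = 1, we get a unique residue mod 120.
    Write x = 19 + 24·t and substitute into x ≡ 4 (mod 5): 24·t ≡ 4 − 19 = -15 (mod 5).
    Reduce coefficients mod 5: 4·t ≡ 0 (mod 5).
    The inverse of 4 mod 5 is 4 (since 4·4 = 16 = 3·5 + 1), so t ≡ 4·0 = 0 ≡ 0 (mod 5).
    Then x = 19 + 24·0 = 19, valid modulo lcm(24, 5) = 120: x ≡ 19 (mod 120).
Verify: 19 mod 3 = 1 ✓, 19 mod 8 = 3 ✓, 19 mod 5 = 4 ✓.

x ≡ 19 (mod 120).


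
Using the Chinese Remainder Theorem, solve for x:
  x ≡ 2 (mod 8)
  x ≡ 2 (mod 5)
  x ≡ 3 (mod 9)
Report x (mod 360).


Moduli 8, 5, 9 are pairwise coprime; by CRT there is a unique solution modulo M = 8 · 5 · 9 = 360.
Solve pairwise, accumulating the modulus:
  Start with x ≡ 2 (mod 8).
  Combine with x ≡ 2 (mod 5): since gcd(8, 5) = 1, we get a unique residue mod 40.
    Write x = 2 + 8·t and substitute into x ≡ 2 (mod 5): 8·t ≡ 2 − 2 = 0 (mod 5).
    Reduce coefficients mod 5: 3·t ≡ 0 (mod 5).
    The inverse of 3 mod 5 is 2 (since 3·2 = 6 = 1·5 + 1), so t ≡ 2·0 = 0 ≡ 0 (mod 5).
    Then x = 2 + 8·0 = 2, valid modulo lcm(8, 5) = 40: x ≡ 2 (mod 40).
  Combine with x ≡ 3 (mod 9): since gcd(40, 9) = 1, we get a unique residue mod 360.
    Write x = 2 + 40·t and substitute into x ≡ 3 (mod 9): 40·t ≡ 3 − 2 = 1 (mod 9).
    Reduce coefficients mod 9: 4·t ≡ 1 (mod 9).
    The inverse of 4 mod 9 is 7 (since 4·7 = 28 = 3·9 + 1), so t ≡ 7·1 = 7 ≡ 7 (mod 9).
    Then x = 2 + 40·7 = 282, valid modulo lcm(40, 9) = 360: x ≡ 282 (mod 360).
Verify: 282 mod 8 = 2 ✓, 282 mod 5 = 2 ✓, 282 mod 9 = 3 ✓.

x ≡ 282 (mod 360).


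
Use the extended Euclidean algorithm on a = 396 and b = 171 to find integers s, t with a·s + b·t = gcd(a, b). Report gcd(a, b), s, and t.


Euclidean algorithm on (396, 171) — divide until remainder is 0:
  396 = 2 · 171 + 54
  171 = 3 · 54 + 9
  54 = 6 · 9 + 0
gcd(396, 171) = 9.
Track Bezout coefficients alongside the remainders: start with r₀ = 396 = a·1 + b·0 (s = 1, t = 0) and r₁ = 171 = a·0 + b·1 (s = 0, t = 1); each new remainder r_{k+1} = r_{k-1} − q_k·r_k inherits s_{k+1} = s_{k-1} − q_k·s_k, t_{k+1} = t_{k-1} − q_k·t_k, so r_k = a·s_k + b·t_k at every step:
  q = 2: r = 54, s = 1 − 2·0 = 1, t = 0 − 2·1 = -2  (check: 396·1 + 171·(-2) = 54)
  q = 3: r = 9, s = 0 − 3·1 = -3, t = 1 − 3·(-2) = 7  (check: 396·(-3) + 171·7 = 9)
The row with r = 9 (the gcd) gives the Bezout coefficients s = -3, t = 7.
Result: 396 · (-3) + 171 · (7) = 9.

gcd(396, 171) = 9; s = -3, t = 7 (check: 396·(-3) + 171·7 = 9).


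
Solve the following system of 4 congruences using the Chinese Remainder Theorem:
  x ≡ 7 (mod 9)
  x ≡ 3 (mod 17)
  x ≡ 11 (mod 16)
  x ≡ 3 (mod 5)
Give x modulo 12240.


Product of moduli M = 9 · 17 · 16 · 5 = 12240.
Merge one congruence at a time:
  Start: x ≡ 7 (mod 9).
  Combine with x ≡ 3 (mod 17); new modulus lcm = 153.
    Write x = 7 + 9·t and substitute into x ≡ 3 (mod 17): 9·t ≡ 3 − 7 = -4 (mod 17).
    Reduce coefficients mod 17: 9·t ≡ 13 (mod 17).
    The inverse of 9 mod 17 is 2 (since 9·2 = 18 = 1·17 + 1), so t ≡ 2·13 = 26 ≡ 9 (mod 17).
    Then x = 7 + 9·9 = 88, valid modulo lcm(9, 17) = 153: x ≡ 88 (mod 153).
  Combine with x ≡ 11 (mod 16); new modulus lcm = 2448.
    Write x = 88 + 153·t and substitute into x ≡ 11 (mod 16): 153·t ≡ 11 − 88 = -77 (mod 16).
    Reduce coefficients mod 16: 9·t ≡ 3 (mod 16).
    The inverse of 9 mod 16 is 9 (since 9·9 = 81 = 5·16 + 1), so t ≡ 9·3 = 27 ≡ 11 (mod 16).
    Then x = 88 + 153·11 = 1771, valid modulo lcm(153, 16) = 2448: x ≡ 1771 (mod 2448).
  Combine with x ≡ 3 (mod 5); new modulus lcm = 12240.
    Write x = 1771 + 2448·t and substitute into x ≡ 3 (mod 5): 2448·t ≡ 3 − 1771 = -1768 (mod 5).
    Reduce coefficients mod 5: 3·t ≡ 2 (mod 5).
    The inverse of 3 mod 5 is 2 (since 3·2 = 6 = 1·5 + 1), so t ≡ 2·2 = 4 ≡ 4 (mod 5).
    Then x = 1771 + 2448·4 = 11563, valid modulo lcm(2448, 5) = 12240: x ≡ 11563 (mod 12240).
Verify against each original: 11563 mod 9 = 7, 11563 mod 17 = 3, 11563 mod 16 = 11, 11563 mod 5 = 3.

x ≡ 11563 (mod 12240).


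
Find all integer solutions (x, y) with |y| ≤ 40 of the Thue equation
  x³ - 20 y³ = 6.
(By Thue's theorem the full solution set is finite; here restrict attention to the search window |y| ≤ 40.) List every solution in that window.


The equation is x³ - 20y³ = 6. For fixed y, x³ = 20·y³ + 6, so a solution requires the RHS to be a perfect cube.
Strategy: iterate y from -40 to 40, compute RHS = 20·y³ + 6, and check whether it is a (positive or negative) perfect cube.
Check small values of y:
  y = 0: RHS = 6 is not a perfect cube.
  y = 1: RHS = 26 is not a perfect cube.
  y = -1: RHS = -14 is not a perfect cube.
  y = 2: RHS = 166 is not a perfect cube.
  y = -2: RHS = -154 is not a perfect cube.
  y = 3: RHS = 546 is not a perfect cube.
  y = -3: RHS = -534 is not a perfect cube.
Continuing the search up to |y| = 40 finds no solutions either.
No (x, y) in the scanned range satisfies the equation.

No integer solutions with |y| ≤ 40.


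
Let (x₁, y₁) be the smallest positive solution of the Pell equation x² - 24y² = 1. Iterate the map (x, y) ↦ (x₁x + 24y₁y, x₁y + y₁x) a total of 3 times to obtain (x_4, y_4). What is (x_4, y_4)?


Step 1: Find the fundamental solution (x₁, y₁) of x² - 24y² = 1.
  Expand √24 as a continued fraction. a₀ = ⌊√24⌋ = 4; iterate m_{k+1} = d_k·a_k − m_k, d_{k+1} = (24 − m_{k+1}²)/d_k, a_{k+1} = ⌊(a₀ + m_{k+1})/d_{k+1}⌋ (starting m₀ = 0, d₀ = 1), with convergents p_k = a_k·p_{k-1} + p_{k-2}, q_k = a_k·q_{k-1} + q_{k-2} (p₋₁ = 1, q₋₁ = 0):
  k = 0: a₀ = 4; p₀/q₀ = 4/1; p₀² − 24·q₀² = 16 − 24 = -8.
  k = 1: m = 4, d = 8, a = ⌊(4 + 4)/8⌋ = 1; p/q = (1·4 + 1)/(1·1 + 0) = 5/1; p² − 24·q² = 25 − 24 = 1.
  The first convergent with p² − 24·q² = 1 gives the fundamental solution (x₁, y₁) = (5, 1).
Step 2: Apply the recurrence (x_{n+1}, y_{n+1}) = (x₁x_n + 24y₁y_n, x₁y_n + y₁x_n) repeatedly.
  From (x_1, y_1) = (5, 1): x_2 = 5·5 + 24·1·1 = 49; y_2 = 5·1 + 1·5 = 10.
  From (x_2, y_2) = (49, 10): x_3 = 5·49 + 24·1·10 = 485; y_3 = 5·10 + 1·49 = 99.
  From (x_3, y_3) = (485, 99): x_4 = 5·485 + 24·1·99 = 4801; y_4 = 5·99 + 1·485 = 980.
Step 3: Verify x_4² - 24·y_4² = 23049601 - 23049600 = 1 (should be 1). ✓

(x_1, y_1) = (5, 1); (x_4, y_4) = (4801, 980).


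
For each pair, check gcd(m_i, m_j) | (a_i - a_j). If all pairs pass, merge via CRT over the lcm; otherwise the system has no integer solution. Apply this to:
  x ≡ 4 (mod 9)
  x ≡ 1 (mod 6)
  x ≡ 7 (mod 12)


Moduli 9, 6, 12 are not pairwise coprime, so CRT works modulo lcm(m_i) when all pairwise compatibility conditions hold.
Pairwise compatibility: gcd(m_i, m_j) must divide a_i - a_j for every pair.
Merge one congruence at a time:
  Start: x ≡ 4 (mod 9).
  Combine with x ≡ 1 (mod 6): gcd(9, 6) = 3; 1 - 4 = -3, which IS divisible by 3, so compatible.
    Write x = 4 + 9·t and substitute into x ≡ 1 (mod 6): 9·t ≡ 1 − 4 = -3 (mod 6).
    Divide the congruence (and modulus) by g = 3: 3·t ≡ -1 (mod 2).
    Reduce coefficients mod 2: 1·t ≡ 1 (mod 2).
    So t ≡ 1 (mod 2).
    Then x = 4 + 9·1 = 13, valid modulo lcm(9, 6) = 18: x ≡ 13 (mod 18).
  Combine with x ≡ 7 (mod 12): gcd(18, 12) = 6; 7 - 13 = -6, which IS divisible by 6, so compatible.
    Write x = 13 + 18·t and substitute into x ≡ 7 (mod 12): 18·t ≡ 7 − 13 = -6 (mod 12).
    Divide the congruence (and modulus) by g = 6: 3·t ≡ -1 (mod 2).
    Reduce coefficients mod 2: 1·t ≡ 1 (mod 2).
    So t ≡ 1 (mod 2).
    Then x = 13 + 18·1 = 31, valid modulo lcm(18, 12) = 36: x ≡ 31 (mod 36).
Verify: 31 mod 9 = 4, 31 mod 6 = 1, 31 mod 12 = 7.

x ≡ 31 (mod 36).


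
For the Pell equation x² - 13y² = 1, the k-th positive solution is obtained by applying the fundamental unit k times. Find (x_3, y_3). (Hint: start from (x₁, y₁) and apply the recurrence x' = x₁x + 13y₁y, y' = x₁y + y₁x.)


Step 1: Find the fundamental solution (x₁, y₁) of x² - 13y² = 1.
  Expand √13 as a continued fraction. a₀ = ⌊√13⌋ = 3; iterate m_{k+1} = d_k·a_k − m_k, d_{k+1} = (13 − m_{k+1}²)/d_k, a_{k+1} = ⌊(a₀ + m_{k+1})/d_{k+1}⌋ (starting m₀ = 0, d₀ = 1), with convergents p_k = a_k·p_{k-1} + p_{k-2}, q_k = a_k·q_{k-1} + q_{k-2} (p₋₁ = 1, q₋₁ = 0):
  k = 0: a₀ = 3; p₀/q₀ = 3/1; p₀² − 13·q₀² = 9 − 13 = -4.
  k = 1: m = 3, d = 4, a = ⌊(3 + 3)/4⌋ = 1; p/q = (1·3 + 1)/(1·1 + 0) = 4/1; p² − 13·q² = 16 − 13 = 3.
  k = 2: m = 1, d = 3, a = ⌊(3 + 1)/3⌋ = 1; p/q = (1·4 + 3)/(1·1 + 1) = 7/2; p² − 13·q² = 49 − 52 = -3.
  k = 3: m = 2, d = 3, a = ⌊(3 + 2)/3⌋ = 1; p/q = (1·7 + 4)/(1·2 + 1) = 11/3; p² − 13·q² = 121 − 117 = 4.
  k = 4: m = 1, d = 4, a = ⌊(3 + 1)/4⌋ = 1; p/q = (1·11 + 7)/(1·3 + 2) = 18/5; p² − 13·q² = 324 − 325 = -1.
  k = 5: m = 3, d = 1, a = ⌊(3 + 3)/1⌋ = 6; p/q = (6·18 + 11)/(6·5 + 3) = 119/33; p² − 13·q² = 14161 − 14157 = 4.
  k = 6: m = 3, d = 4, a = ⌊(3 + 3)/4⌋ = 1; p/q = (1·119 + 18)/(1·33 + 5) = 137/38; p² − 13·q² = 18769 − 18772 = -3.
  k = 7: m = 1, d = 3, a = ⌊(3 + 1)/3⌋ = 1; p/q = (1·137 + 119)/(1·38 + 33) = 256/71; p² − 13·q² = 65536 − 65533 = 3.
  k = 8: m = 2, d = 3, a = ⌊(3 + 2)/3⌋ = 1; p/q = (1·256 + 137)/(1·71 + 38) = 393/109; p² − 13·q² = 154449 − 154453 = -4.
  k = 9: m = 1, d = 4, a = ⌊(3 + 1)/4⌋ = 1; p/q = (1·393 + 256)/(1·109 + 71) = 649/180; p² − 13·q² = 421201 − 421200 = 1.
  The first convergent with p² − 13·q² = 1 gives the fundamental solution (x₁, y₁) = (649, 180).
Step 2: Apply the recurrence (x_{n+1}, y_{n+1}) = (x₁x_n + 13y₁y_n, x₁y_n + y₁x_n) repeatedly.
  From (x_1, y_1) = (649, 180): x_2 = 649·649 + 13·180·180 = 842401; y_2 = 649·180 + 180·649 = 233640.
  From (x_2, y_2) = (842401, 233640): x_3 = 649·842401 + 13·180·233640 = 1093435849; y_3 = 649·233640 + 180·842401 = 303264540.
Step 3: Verify x_3² - 13·y_3² = 1195601955878350801 - 1195601955878350800 = 1 (should be 1). ✓

(x_1, y_1) = (649, 180); (x_3, y_3) = (1093435849, 303264540).
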